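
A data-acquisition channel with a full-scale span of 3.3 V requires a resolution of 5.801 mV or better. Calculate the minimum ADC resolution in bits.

Number of steps required ≥ 3.3 V / 5.801 mV = 568.87.
Need 2^N ≥ 568.87; 2^9 = 512, 2^10 = 1024.
Minimum N = 10.

10 bits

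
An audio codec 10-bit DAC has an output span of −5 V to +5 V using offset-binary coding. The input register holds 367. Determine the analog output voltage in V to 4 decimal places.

-1.4160 V

LSB = 10 V / 2^10 = 9.766 mV.
V_out = (−5) + 367 × 0.00976562 V = -1.41602 V.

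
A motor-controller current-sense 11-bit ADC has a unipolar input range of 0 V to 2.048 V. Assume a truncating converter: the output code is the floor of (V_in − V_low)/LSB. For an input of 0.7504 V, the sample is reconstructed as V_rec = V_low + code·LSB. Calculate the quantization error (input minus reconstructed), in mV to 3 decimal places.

0.400 mV

One LSB is 2.048 V / 2048 = 1.000 mV.
(0.7504 − 0)/0.001 = 750.4000; ⌊·⌋ gives code 750.
Reconstructed: 0.75 V.
V_in − V_rec = 0.0004 V = 0.400 mV.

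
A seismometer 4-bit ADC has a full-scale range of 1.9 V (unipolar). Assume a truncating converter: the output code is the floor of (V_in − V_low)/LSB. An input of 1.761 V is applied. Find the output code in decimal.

LSB = 1.9 V / 16 = 118.750 mV.
(1.761 − 0) / 0.11875 = 14.829 LSBs.
Floor → code 14.

code 14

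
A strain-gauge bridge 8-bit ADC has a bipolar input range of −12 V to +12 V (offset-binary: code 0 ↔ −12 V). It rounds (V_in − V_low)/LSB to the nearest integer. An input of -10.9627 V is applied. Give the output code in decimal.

code 11

LSB = 24 V / 256 = 93.750 mV.
(V_in − V_low)/LSB = (-10.9627 − (−12)) / 0.09375 = 11.065.
Round → code 11.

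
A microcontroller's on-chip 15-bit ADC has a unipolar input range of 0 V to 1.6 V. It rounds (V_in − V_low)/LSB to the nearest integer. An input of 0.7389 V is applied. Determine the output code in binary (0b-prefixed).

code 0b11101100011101 (decimal 15133)

LSB = 1.6 V / 32768 = 48.83 µV.
(0.7389 − 0) / 4.88281e-05 = 15132.672 LSBs.
Round → code 15133.
In binary (0b-prefixed): 0b11101100011101.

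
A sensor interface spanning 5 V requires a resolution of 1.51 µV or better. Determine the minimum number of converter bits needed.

22 bits

Number of steps required ≥ 5 V / 1.51 µV = 3311258.28.
Need 2^N ≥ 3311258.28; 2^21 = 2097152, 2^22 = 4194304.
Minimum N = 22.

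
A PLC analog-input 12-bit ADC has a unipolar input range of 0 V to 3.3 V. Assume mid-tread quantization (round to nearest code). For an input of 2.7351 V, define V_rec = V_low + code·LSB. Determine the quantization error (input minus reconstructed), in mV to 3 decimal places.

One LSB is 3.3 V / 4096 = 0.806 mV.
(V_in − V_low)/LSB = (2.7351 − 0)/0.000805664 = 3394.8393 → code 3395 (round).
Reconstructed: 2.7352295 V.
Difference: -0.000129492 V → -0.129 mV.

-0.129 mV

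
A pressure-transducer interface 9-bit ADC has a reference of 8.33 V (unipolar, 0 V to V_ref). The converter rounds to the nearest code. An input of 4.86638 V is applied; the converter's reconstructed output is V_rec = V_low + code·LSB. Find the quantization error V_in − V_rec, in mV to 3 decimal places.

1.790 mV

Step size: 8.33 V ÷ 2^9 = 16.270 mV.
(4.86638 − 0)/0.0162695 = 299.1100; round gives code 299.
V_rec = 0 + 299·0.0162695 = 4.8645898 V.
Difference: 0.00179016 V → 1.790 mV.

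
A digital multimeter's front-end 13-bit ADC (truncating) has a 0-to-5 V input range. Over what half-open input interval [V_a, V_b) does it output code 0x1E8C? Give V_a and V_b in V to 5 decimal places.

[4.77295 V, 4.77356 V)

LSB = 5/2^13 = 0.610 mV.
Code 0x1E8C = 7820 decimal.
V_a = V_low + 7820·LSB = 4.77295 V; V_b = V_low + 7821·LSB = 4.77356 V.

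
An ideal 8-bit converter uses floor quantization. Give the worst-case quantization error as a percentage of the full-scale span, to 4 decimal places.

0.3906 %

Truncating → worst-case error = 1 LSB = V_FS/2^8, so 100/256 = 0.390625 % of full scale.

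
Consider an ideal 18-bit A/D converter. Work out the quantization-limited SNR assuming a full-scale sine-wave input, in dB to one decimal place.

SNR ≈ 6.02·N + 1.76 dB = 6.02·18 + 1.76 = 110.12 dB.

110.1 dB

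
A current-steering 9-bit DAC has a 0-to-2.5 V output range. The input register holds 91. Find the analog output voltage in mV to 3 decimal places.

444.336 mV

LSB = 2.5 V / 2^9 = 4.883 mV.
V_out = 0 + 91 × 0.00488281 V = 0.444336 V.
= 444.336 mV.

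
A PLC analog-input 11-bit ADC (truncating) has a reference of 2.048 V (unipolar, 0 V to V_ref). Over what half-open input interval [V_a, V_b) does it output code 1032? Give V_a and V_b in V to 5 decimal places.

[1.03200 V, 1.03300 V)

LSB = 2.048/2^11 = 1.000 mV.
V_a = V_low + 1032·LSB = 1.032 V; V_b = V_low + 1033·LSB = 1.033 V.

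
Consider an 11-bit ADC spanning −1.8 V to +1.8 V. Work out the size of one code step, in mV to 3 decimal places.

Full-scale span = 3.6 V.
LSB = 3.6 / 2^11 = 3.6 / 2048 = 0.00175781 V = 1.758 mV.

1.758 mV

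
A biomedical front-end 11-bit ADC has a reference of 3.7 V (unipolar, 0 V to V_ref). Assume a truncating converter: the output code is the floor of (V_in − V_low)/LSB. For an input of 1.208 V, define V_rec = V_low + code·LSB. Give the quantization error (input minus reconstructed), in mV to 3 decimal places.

LSB = 3.7/2^11 = 1.807 mV.
Scaled input = 668.6443 LSBs, so code = 668.
Reconstructed: 1.2068359 V.
Error = 1.208 − 1.2068359 = 0.00116406 V = 1.164 mV.

1.164 mV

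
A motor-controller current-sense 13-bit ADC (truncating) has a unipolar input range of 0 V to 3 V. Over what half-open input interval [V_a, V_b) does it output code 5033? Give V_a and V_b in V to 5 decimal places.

[1.84314 V, 1.84351 V)

LSB = 3/2^13 = 366.21 µV.
V_a = V_low + 5033·LSB = 1.84314 V; V_b = V_low + 5034·LSB = 1.84351 V.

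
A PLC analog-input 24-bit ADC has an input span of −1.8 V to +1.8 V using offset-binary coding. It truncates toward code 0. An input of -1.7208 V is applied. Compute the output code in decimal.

LSB = 3.6 V / 16777216 = 0.21 µV.
(-1.7208 − (−1.8)) / 2.14577e-07 = 369098.752 LSBs.
⌊·⌋(369098.752) = 369098.

code 369098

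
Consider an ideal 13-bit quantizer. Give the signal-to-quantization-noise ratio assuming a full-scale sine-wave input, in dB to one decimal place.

80.0 dB

SNR ≈ 6.02·N + 1.76 dB = 6.02·13 + 1.76 = 80.02 dB.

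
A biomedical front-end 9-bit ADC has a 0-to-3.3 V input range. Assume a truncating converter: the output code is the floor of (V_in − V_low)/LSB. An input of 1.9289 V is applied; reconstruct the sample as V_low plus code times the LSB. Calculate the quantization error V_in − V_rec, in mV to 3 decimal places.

1.752 mV

Step size: 3.3 V ÷ 2^9 = 6.445 mV.
(1.9289 − 0)/0.00644531 = 299.2718; ⌊·⌋ gives code 299.
V_rec = 0 + 299·0.00644531 = 1.9271484 V.
V_in − V_rec = 0.00175156 V = 1.752 mV.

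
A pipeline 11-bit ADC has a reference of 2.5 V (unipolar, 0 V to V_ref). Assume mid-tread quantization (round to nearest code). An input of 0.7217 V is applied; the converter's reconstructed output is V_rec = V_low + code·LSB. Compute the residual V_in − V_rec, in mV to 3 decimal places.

0.264 mV

Step size: 2.5 V ÷ 2^11 = 1.221 mV.
(0.7217 − 0)/0.0012207 = 591.2166; round gives code 591.
V_rec = 0 + 591·0.0012207 = 0.72143555 V.
Difference: 0.000264453 V → 0.264 mV.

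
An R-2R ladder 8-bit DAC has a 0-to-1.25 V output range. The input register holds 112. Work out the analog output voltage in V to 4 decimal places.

LSB = 1.25 V / 2^8 = 4.883 mV.
V_out = 0 + 112 × 0.00488281 V = 0.546875 V.

0.5469 V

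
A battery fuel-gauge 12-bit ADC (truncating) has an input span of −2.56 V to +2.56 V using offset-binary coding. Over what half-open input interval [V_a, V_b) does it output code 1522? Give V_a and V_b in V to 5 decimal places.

LSB = 5.12/2^12 = 1.250 mV.
V_a = V_low + 1522·LSB = -0.6575 V; V_b = V_low + 1523·LSB = -0.65625 V.

[-0.65750 V, -0.65625 V)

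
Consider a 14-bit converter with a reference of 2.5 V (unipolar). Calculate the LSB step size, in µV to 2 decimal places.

152.59 µV

Full-scale span = 2.5 V.
LSB = 2.5 / 2^14 = 2.5 / 16384 = 0.000152588 V = 152.59 µV.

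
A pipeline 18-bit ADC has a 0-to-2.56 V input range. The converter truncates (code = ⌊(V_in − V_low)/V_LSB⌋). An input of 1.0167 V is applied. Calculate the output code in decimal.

code 104110

Full-scale span = 2.56 V; LSB = 2.56/2^18 = 9.77 µV.
(V_in − V_low)/LSB = (1.0167 − 0) / 9.76563e-06 = 104110.080.
So the output code is 104110.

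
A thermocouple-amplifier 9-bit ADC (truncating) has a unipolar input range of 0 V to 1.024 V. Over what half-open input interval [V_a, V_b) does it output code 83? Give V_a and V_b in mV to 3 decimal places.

[166.000 mV, 168.000 mV)

LSB = 1.024/2^9 = 2.000 mV.
V_a = V_low + 83·LSB = 0.166 V; V_b = V_low + 84·LSB = 0.168 V.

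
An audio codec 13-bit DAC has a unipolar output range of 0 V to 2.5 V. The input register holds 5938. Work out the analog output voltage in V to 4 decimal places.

1.8121 V

LSB = 2.5 V / 2^13 = 305.18 µV.
V_out = 0 + 5938 × 0.000305176 V = 1.81213 V.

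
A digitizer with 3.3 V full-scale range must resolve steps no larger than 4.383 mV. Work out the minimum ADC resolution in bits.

10 bits

Number of steps required ≥ 3.3 V / 4.383 mV = 752.91.
Need 2^N ≥ 752.91; 2^9 = 512, 2^10 = 1024.
Minimum N = 10.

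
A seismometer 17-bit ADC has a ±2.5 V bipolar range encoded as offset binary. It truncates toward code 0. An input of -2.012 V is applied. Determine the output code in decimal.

code 12792

LSB = 5 V / 131072 = 38.15 µV.
(-2.012 − (−2.5)) / 3.8147e-05 = 12792.627 LSBs.
⌊·⌋(12792.627) = 12792.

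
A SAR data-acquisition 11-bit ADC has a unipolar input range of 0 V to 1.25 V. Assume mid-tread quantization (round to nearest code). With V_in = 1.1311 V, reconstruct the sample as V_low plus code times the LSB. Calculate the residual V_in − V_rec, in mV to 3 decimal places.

LSB = 1.25/2^11 = 0.610 mV.
(V_in − V_low)/LSB = (1.1311 − 0)/0.000610352 = 1853.1942 → code 1853 (round).
Reconstructed: 1.1309814 V.
Difference: 0.000118555 V → 0.119 mV.

0.119 mV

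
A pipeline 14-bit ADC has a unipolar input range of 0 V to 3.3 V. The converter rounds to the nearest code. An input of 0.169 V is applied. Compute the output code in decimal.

LSB = 3.3 V / 16384 = 201.42 µV.
(V_in − V_low)/LSB = (0.169 − 0) / 0.000201416 = 839.059.
Round → code 839.

code 839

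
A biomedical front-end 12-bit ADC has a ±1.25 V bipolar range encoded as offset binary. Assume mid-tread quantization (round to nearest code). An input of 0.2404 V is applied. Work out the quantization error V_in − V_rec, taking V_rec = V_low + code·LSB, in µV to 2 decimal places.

-78.52 µV

One LSB is 2.5 V / 4096 = 0.610 mV.
(0.2404 − (−1.25))/0.000610352 = 2441.8714; round gives code 2442.
Reconstructed: 0.24047852 V.
V_in − V_rec = -7.85156e-05 V = -78.52 µV.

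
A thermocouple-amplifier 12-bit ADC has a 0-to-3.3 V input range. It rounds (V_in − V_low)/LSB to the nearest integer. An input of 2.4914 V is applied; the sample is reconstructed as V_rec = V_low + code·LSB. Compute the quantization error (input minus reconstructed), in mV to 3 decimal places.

LSB = 3.3/2^12 = 0.806 mV.
(2.4914 − 0)/0.000805664 = 3092.3559; round gives code 3092.
Reconstructed: 2.4911133 V.
V_in − V_rec = 0.000286719 V = 0.287 mV.

0.287 mV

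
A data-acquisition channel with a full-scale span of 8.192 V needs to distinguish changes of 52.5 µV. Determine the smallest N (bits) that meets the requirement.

18 bits

Number of steps required ≥ 8.192 V / 52.5 µV = 156038.10.
Need 2^N ≥ 156038.10; 2^17 = 131072, 2^18 = 262144.
Minimum N = 18.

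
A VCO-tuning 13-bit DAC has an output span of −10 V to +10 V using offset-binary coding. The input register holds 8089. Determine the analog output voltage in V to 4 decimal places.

9.7485 V

LSB = 20 V / 2^13 = 2.441 mV.
V_out = (−10) + 8089 × 0.00244141 V = 9.74854 V.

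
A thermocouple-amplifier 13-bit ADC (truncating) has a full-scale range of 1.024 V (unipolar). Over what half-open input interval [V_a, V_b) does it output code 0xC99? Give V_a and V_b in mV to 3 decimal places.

LSB = 1.024/2^13 = 125.00 µV.
Code 0xC99 = 3225 decimal.
V_a = V_low + 3225·LSB = 0.403125 V; V_b = V_low + 3226·LSB = 0.40325 V.

[403.125 mV, 403.250 mV)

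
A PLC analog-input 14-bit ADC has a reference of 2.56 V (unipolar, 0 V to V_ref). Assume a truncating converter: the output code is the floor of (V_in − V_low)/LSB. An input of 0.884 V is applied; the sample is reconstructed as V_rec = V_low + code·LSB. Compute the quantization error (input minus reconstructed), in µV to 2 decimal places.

93.75 µV

Step size: 2.56 V ÷ 2^14 = 156.25 µV.
(0.884 − 0)/0.00015625 = 5657.6000; ⌊·⌋ gives code 5657.
Code 5657 maps back to 0 + 5657×0.00015625 V = 0.88390625 V.
Error = 0.884 − 0.88390625 = 9.375e-05 V = 93.75 µV.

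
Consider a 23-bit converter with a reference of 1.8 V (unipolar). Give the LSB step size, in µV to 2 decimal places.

Full-scale span = 1.8 V.
LSB = 1.8 / 2^23 = 1.8 / 8388608 = 2.14577e-07 V = 0.21 µV.

0.21 µV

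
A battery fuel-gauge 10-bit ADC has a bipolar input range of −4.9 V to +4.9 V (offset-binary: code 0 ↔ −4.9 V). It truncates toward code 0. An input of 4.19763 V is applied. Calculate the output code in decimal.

Full-scale span = 9.8 V; LSB = 9.8/2^10 = 9.570 mV.
(V_in − V_low)/LSB = (4.19763 − (−4.9)) / 0.00957031 = 950.610.
So the output code is 950.

code 950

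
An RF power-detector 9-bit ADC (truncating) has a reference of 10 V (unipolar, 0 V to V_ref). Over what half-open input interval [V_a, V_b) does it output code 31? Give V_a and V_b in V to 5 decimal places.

[0.60547 V, 0.62500 V)

LSB = 10/2^9 = 19.531 mV.
V_a = V_low + 31·LSB = 0.605469 V; V_b = V_low + 32·LSB = 0.625 V.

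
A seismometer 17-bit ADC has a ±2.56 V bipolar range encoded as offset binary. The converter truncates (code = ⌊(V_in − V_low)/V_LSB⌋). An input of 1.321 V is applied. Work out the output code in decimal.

code 99353

With 131072 levels over 5.12 V, one step is 39.06 µV.
Input sits at 99353.600 steps above V_low.
Floor → code 99353.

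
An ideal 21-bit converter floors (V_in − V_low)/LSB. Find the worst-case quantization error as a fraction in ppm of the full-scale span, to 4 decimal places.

Truncating → worst-case error = 1 LSB = V_FS/2^21, so 1e+06/2097152 = 0.476837 ppm of full scale.

0.4768 ppm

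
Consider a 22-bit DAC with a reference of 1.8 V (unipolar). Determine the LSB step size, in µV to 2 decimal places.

Full-scale span = 1.8 V.
LSB = 1.8 / 2^22 = 1.8 / 4194304 = 4.29153e-07 V = 0.43 µV.

0.43 µV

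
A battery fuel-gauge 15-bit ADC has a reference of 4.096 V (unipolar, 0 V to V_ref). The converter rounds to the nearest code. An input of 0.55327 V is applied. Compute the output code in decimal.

With 32768 levels over 4.096 V, one step is 125.00 µV.
(V_in − V_low)/LSB = (0.55327 − 0) / 0.000125 = 4426.160.
So the output code is 4426.

code 4426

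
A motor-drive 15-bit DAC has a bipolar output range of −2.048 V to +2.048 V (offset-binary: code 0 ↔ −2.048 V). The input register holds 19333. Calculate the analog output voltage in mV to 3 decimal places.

LSB = 4.096 V / 2^15 = 125.00 µV.
V_out = (−2.048) + 19333 × 0.000125 V = 0.368625 V.
= 368.625 mV.

368.625 mV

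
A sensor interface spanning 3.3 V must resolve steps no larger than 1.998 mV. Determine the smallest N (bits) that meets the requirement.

11 bits

Number of steps required ≥ 3.3 V / 1.998 mV = 1651.65.
Need 2^N ≥ 1651.65; 2^10 = 1024, 2^11 = 2048.
Minimum N = 11.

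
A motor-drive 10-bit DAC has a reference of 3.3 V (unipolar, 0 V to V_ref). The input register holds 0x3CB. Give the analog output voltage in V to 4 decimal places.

LSB = 3.3 V / 2^10 = 3.223 mV.
Code 0x3CB = 971 decimal.
V_out = 0 + 971 × 0.00322266 V = 3.1292 V.

3.1292 V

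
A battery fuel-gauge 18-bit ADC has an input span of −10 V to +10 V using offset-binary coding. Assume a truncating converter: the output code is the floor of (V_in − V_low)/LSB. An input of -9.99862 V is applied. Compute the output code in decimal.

code 18

LSB = 20 V / 262144 = 76.29 µV.
(V_in − V_low)/LSB = (-9.99862 − (−10)) / 7.62939e-05 = 18.088.
⌊·⌋(18.088) = 18.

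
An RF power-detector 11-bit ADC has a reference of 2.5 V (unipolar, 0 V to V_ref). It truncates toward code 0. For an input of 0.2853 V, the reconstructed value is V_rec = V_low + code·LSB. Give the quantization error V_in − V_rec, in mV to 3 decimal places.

LSB = 2.5/2^11 = 1.221 mV.
(0.2853 − 0)/0.0012207 = 233.7178; ⌊·⌋ gives code 233.
Code 233 maps back to 0 + 233×0.0012207 V = 0.28442383 V.
Error = 0.2853 − 0.28442383 = 0.000876172 V = 0.876 mV.

0.876 mV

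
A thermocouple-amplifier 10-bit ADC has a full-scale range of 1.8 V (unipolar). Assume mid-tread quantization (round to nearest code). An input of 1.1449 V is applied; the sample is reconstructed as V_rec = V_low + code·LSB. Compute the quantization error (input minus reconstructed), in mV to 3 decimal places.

0.564 mV

LSB = 1.8/2^10 = 1.758 mV.
(V_in − V_low)/LSB = (1.1449 − 0)/0.00175781 = 651.3209 → code 651 (round).
Code 651 maps back to 0 + 651×0.00175781 V = 1.1443359 V.
V_in − V_rec = 0.000564063 V = 0.564 mV.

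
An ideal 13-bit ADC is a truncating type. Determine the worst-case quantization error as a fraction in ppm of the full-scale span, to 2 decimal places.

Truncating → worst-case error = 1 LSB = V_FS/2^13, so 1e+06/8192 = 122.07 ppm of full scale.

122.07 ppm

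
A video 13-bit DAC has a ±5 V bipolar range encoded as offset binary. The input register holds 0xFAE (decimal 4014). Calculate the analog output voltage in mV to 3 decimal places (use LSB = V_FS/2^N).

-100.098 mV

LSB = 10 V / 2^13 = 1.221 mV.
Code 0xFAE = 4014 decimal.
V_out = (−5) + 4014 × 0.0012207 V = -0.100098 V.
= -100.098 mV.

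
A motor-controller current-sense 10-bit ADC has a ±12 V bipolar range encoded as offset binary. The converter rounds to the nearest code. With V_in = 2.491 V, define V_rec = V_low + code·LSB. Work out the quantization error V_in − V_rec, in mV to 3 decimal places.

6.625 mV

LSB = 24/2^10 = 23.438 mV.
(2.491 − (−12))/0.0234375 = 618.2827; round gives code 618.
V_rec = (−12) + 618·0.0234375 = 2.484375 V.
Difference: 0.006625 V → 6.625 mV.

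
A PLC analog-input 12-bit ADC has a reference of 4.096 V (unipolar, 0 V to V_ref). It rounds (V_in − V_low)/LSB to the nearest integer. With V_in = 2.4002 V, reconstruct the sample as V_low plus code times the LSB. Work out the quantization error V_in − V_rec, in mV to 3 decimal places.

0.200 mV

One LSB is 4.096 V / 4096 = 1.000 mV.
(2.4002 − 0)/0.001 = 2400.2000; round gives code 2400.
V_rec = 0 + 2400·0.001 = 2.4 V.
Difference: 0.0002 V → 0.200 mV.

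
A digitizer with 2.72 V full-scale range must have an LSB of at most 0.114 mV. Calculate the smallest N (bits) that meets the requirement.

Number of steps required ≥ 2.72 V / 0.114 mV = 23859.65.
Need 2^N ≥ 23859.65; 2^14 = 16384, 2^15 = 32768.
Minimum N = 15.

15 bits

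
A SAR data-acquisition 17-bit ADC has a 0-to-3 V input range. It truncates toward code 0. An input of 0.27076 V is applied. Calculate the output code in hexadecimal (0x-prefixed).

LSB = 3 V / 131072 = 22.89 µV.
Input sits at 11829.685 steps above V_low.
So the output code is 11829.
In hexadecimal (0x-prefixed): 0x2E35.

code 0x2E35 (decimal 11829)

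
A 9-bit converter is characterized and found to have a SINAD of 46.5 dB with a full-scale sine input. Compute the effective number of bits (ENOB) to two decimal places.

7.43 bits

ENOB = (SINAD − 1.76) / 6.02 = (46.5 − 1.76)/6.02 = 7.432.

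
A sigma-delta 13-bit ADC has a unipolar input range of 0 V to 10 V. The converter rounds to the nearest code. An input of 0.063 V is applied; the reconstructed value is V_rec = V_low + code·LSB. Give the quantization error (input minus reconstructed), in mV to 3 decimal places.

One LSB is 10 V / 8192 = 1.221 mV.
Scaled input = 51.6096 LSBs, so code = 52.
Reconstructed: 0.063476562 V.
V_in − V_rec = -0.000476562 V = -0.477 mV.

-0.477 mV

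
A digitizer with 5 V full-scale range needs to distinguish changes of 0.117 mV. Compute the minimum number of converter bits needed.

Number of steps required ≥ 5 V / 0.117 mV = 42735.04.
Need 2^N ≥ 42735.04; 2^15 = 32768, 2^16 = 65536.
Minimum N = 16.

16 bits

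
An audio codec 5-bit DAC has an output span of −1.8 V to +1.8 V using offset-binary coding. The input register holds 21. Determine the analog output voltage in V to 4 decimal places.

0.5625 V

LSB = 3.6 V / 2^5 = 112.500 mV.
V_out = (−1.8) + 21 × 0.1125 V = 0.5625 V.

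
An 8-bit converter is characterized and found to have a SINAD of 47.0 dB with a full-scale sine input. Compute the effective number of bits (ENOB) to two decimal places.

ENOB = (SINAD − 1.76) / 6.02 = (47.0 − 1.76)/6.02 = 7.515.

7.51 bits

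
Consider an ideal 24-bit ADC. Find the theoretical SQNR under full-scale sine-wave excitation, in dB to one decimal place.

146.2 dB

SNR ≈ 6.02·N + 1.76 dB = 6.02·24 + 1.76 = 146.24 dB.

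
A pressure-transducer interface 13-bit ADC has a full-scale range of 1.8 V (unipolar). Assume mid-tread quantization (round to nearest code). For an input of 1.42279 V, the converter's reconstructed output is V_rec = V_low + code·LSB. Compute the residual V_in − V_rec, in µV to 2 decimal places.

60.51 µV

One LSB is 1.8 V / 8192 = 219.73 µV.
Scaled input = 6475.2754 LSBs, so code = 6475.
Code 6475 maps back to 0 + 6475×0.000219727 V = 1.4227295 V.
Difference: 6.05078e-05 V → 60.51 µV.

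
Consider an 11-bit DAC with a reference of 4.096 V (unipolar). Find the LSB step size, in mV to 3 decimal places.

Full-scale span = 4.096 V.
LSB = 4.096 / 2^11 = 4.096 / 2048 = 0.002 V = 2.000 mV.

2.000 mV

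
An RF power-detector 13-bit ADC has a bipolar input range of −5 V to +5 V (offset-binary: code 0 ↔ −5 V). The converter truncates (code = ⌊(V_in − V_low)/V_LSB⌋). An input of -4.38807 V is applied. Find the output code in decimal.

With 8192 levels over 10 V, one step is 1.221 mV.
(-4.38807 − (−5)) / 0.0012207 = 501.293 LSBs.
So the output code is 501.

code 501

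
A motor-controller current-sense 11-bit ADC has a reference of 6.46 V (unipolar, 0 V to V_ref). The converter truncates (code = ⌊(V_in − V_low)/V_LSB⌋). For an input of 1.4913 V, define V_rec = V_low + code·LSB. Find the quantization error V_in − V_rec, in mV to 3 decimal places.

Step size: 6.46 V ÷ 2^11 = 3.154 mV.
(V_in − V_low)/LSB = (1.4913 − 0)/0.0031543 = 472.7837 → code 472 (floor).
V_rec = 0 + 472·0.0031543 = 1.4888281 V.
Difference: 0.00247188 V → 2.472 mV.

2.472 mV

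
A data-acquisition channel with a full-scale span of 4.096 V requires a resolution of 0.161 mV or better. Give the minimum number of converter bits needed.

15 bits

Number of steps required ≥ 4.096 V / 0.161 mV = 25440.99.
Need 2^N ≥ 25440.99; 2^14 = 16384, 2^15 = 32768.
Minimum N = 15.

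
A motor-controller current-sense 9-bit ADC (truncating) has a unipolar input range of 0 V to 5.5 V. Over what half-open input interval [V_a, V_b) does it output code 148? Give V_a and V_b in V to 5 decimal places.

LSB = 5.5/2^9 = 10.742 mV.
V_a = V_low + 148·LSB = 1.58984 V; V_b = V_low + 149·LSB = 1.60059 V.

[1.58984 V, 1.60059 V)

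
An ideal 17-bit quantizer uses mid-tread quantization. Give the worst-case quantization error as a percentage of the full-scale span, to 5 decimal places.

Rounding → worst-case error = ½ LSB = V_FS/2^18, so 100/262144 = 0.00038147 % of full scale.

0.00038 %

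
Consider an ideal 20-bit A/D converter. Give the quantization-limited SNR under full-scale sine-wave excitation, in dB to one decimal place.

SNR ≈ 6.02·N + 1.76 dB = 6.02·20 + 1.76 = 122.16 dB.

122.2 dB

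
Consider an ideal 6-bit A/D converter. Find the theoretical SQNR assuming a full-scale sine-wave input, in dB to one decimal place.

SNR ≈ 6.02·N + 1.76 dB = 6.02·6 + 1.76 = 37.88 dB.

37.9 dB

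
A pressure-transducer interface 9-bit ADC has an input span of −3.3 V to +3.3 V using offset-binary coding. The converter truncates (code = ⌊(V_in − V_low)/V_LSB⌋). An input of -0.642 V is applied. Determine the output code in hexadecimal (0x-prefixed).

code 0xCE (decimal 206)

With 512 levels over 6.6 V, one step is 12.891 mV.
Input sits at 206.196 steps above V_low.
So the output code is 206.
In hexadecimal (0x-prefixed): 0xCE.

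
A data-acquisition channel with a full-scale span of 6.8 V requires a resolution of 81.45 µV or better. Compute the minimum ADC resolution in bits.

Number of steps required ≥ 6.8 V / 81.45 µV = 83486.80.
Need 2^N ≥ 83486.80; 2^16 = 65536, 2^17 = 131072.
Minimum N = 17.

17 bits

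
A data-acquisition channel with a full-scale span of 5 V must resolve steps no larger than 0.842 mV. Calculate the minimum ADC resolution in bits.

13 bits

Number of steps required ≥ 5 V / 0.842 mV = 5938.24.
Need 2^N ≥ 5938.24; 2^12 = 4096, 2^13 = 8192.
Minimum N = 13.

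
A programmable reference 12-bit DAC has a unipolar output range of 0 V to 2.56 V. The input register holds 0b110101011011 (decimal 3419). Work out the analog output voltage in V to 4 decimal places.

LSB = 2.56 V / 2^12 = 0.625 mV.
Code 0b110101011011 = 3419 decimal.
V_out = 0 + 3419 × 0.000625 V = 2.13687 V.

2.1369 V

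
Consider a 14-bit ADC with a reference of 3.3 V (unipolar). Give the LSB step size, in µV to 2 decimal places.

Full-scale span = 3.3 V.
LSB = 3.3 / 2^14 = 3.3 / 16384 = 0.000201416 V = 201.42 µV.

201.42 µV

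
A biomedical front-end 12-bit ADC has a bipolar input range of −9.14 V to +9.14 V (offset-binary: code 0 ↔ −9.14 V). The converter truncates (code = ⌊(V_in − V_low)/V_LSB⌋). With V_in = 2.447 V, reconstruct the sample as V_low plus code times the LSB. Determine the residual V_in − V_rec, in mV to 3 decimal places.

Step size: 18.28 V ÷ 2^12 = 4.463 mV.
(V_in − V_low)/LSB = (2.447 − (−9.14))/0.00446289 = 2596.2993 → code 2596 (floor).
V_rec = (−9.14) + 2596·0.00446289 = 2.4456641 V.
Error = 2.447 − 2.4456641 = 0.00133594 V = 1.336 mV.

1.336 mV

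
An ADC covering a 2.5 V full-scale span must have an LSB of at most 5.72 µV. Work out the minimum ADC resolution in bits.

19 bits

Number of steps required ≥ 2.5 V / 5.72 µV = 437062.94.
Need 2^N ≥ 437062.94; 2^18 = 262144, 2^19 = 524288.
Minimum N = 19.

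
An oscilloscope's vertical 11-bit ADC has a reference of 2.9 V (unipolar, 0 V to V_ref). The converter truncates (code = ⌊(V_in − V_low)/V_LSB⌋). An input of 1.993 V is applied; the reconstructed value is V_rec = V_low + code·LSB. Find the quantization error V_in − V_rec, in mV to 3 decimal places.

0.666 mV

One LSB is 2.9 V / 2048 = 1.416 mV.
Scaled input = 1407.4703 LSBs, so code = 1407.
Reconstructed: 1.992334 V.
Difference: 0.000666016 V → 0.666 mV.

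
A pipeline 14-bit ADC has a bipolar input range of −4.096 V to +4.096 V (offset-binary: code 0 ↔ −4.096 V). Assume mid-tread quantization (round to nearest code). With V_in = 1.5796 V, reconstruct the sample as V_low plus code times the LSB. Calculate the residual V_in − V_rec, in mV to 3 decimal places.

0.100 mV

LSB = 8.192/2^14 = 0.500 mV.
(V_in − V_low)/LSB = (1.5796 − (−4.096))/0.0005 = 11351.2000 → code 11351 (round).
V_rec = (−4.096) + 11351·0.0005 = 1.5795 V.
Difference: 0.0001 V → 0.100 mV.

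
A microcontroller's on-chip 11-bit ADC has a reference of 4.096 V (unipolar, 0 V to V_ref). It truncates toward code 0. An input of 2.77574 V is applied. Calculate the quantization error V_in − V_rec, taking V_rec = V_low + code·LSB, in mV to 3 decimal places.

One LSB is 4.096 V / 2048 = 2.000 mV.
Scaled input = 1387.8700 LSBs, so code = 1387.
V_rec = 0 + 1387·0.002 = 2.774 V.
V_in − V_rec = 0.00174 V = 1.740 mV.

1.740 mV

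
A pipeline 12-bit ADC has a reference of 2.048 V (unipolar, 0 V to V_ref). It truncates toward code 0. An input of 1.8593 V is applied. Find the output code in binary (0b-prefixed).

code 0b111010000110 (decimal 3718)

Full-scale span = 2.048 V; LSB = 2.048/2^12 = 0.500 mV.
(1.8593 − 0) / 0.0005 = 3718.600 LSBs.
So the output code is 3718.
In binary (0b-prefixed): 0b111010000110.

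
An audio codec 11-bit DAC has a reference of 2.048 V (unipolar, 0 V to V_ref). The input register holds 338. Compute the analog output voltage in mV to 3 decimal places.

338.000 mV

LSB = 2.048 V / 2^11 = 1.000 mV.
V_out = 0 + 338 × 0.001 V = 0.338 V.
= 338.000 mV.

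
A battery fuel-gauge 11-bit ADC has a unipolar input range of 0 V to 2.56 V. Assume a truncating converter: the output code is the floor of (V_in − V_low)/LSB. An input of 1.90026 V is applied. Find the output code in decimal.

Full-scale span = 2.56 V; LSB = 2.56/2^11 = 1.250 mV.
(1.90026 − 0) / 0.00125 = 1520.208 LSBs.
⌊·⌋(1520.208) = 1520.

code 1520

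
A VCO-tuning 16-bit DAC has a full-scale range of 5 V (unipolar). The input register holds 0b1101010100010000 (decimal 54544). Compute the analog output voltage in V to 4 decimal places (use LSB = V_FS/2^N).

4.1614 V

LSB = 5 V / 2^16 = 76.29 µV.
Code 0b1101010100010000 = 54544 decimal.
V_out = 0 + 54544 × 7.62939e-05 V = 4.16138 V.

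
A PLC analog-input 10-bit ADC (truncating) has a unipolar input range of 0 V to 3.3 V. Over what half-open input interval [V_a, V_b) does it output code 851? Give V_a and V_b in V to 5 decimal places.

[2.74248 V, 2.74570 V)

LSB = 3.3/2^10 = 3.223 mV.
V_a = V_low + 851·LSB = 2.74248 V; V_b = V_low + 852·LSB = 2.7457 V.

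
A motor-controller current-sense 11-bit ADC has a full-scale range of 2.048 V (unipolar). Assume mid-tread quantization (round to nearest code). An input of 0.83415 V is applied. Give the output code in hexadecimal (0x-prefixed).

code 0x342 (decimal 834)

With 2048 levels over 2.048 V, one step is 1.000 mV.
(V_in − V_low)/LSB = (0.83415 − 0) / 0.001 = 834.150.
round(834.150) = 834.
In hexadecimal (0x-prefixed): 0x342.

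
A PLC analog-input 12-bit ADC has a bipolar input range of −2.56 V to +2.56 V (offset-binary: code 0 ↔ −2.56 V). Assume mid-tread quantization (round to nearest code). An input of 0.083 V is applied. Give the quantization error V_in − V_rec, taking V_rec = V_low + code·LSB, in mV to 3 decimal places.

LSB = 5.12/2^12 = 1.250 mV.
Scaled input = 2114.4000 LSBs, so code = 2114.
Code 2114 maps back to (−2.56) + 2114×0.00125 V = 0.0825 V.
V_in − V_rec = 0.0005 V = 0.500 mV.

0.500 mV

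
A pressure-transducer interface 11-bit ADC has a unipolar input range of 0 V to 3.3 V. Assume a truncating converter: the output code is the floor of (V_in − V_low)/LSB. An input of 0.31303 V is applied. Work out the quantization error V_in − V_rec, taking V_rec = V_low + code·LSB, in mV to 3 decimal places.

One LSB is 3.3 V / 2048 = 1.611 mV.
Scaled input = 194.2683 LSBs, so code = 194.
Reconstructed: 0.31259766 V.
V_in − V_rec = 0.000432344 V = 0.432 mV.

0.432 mV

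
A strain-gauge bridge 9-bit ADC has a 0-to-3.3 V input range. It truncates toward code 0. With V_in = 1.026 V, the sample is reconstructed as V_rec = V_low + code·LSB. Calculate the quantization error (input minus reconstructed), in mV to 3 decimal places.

1.195 mV

LSB = 3.3/2^9 = 6.445 mV.
(1.026 − 0)/0.00644531 = 159.1855; ⌊·⌋ gives code 159.
Code 159 maps back to 0 + 159×0.00644531 V = 1.0248047 V.
V_in − V_rec = 0.00119531 V = 1.195 mV.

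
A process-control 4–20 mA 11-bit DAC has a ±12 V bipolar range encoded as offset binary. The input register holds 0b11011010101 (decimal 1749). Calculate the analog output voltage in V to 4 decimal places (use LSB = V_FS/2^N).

LSB = 24 V / 2^11 = 11.719 mV.
Code 0b11011010101 = 1749 decimal.
V_out = (−12) + 1749 × 0.0117188 V = 8.49609 V.

8.4961 V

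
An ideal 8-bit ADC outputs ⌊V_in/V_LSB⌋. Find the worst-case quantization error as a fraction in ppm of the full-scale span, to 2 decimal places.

3906.25 ppm

Truncating → worst-case error = 1 LSB = V_FS/2^8, so 1e+06/256 = 3906.25 ppm of full scale.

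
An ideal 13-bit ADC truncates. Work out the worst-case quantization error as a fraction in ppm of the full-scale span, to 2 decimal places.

122.07 ppm

Truncating → worst-case error = 1 LSB = V_FS/2^13, so 1e+06/8192 = 122.07 ppm of full scale.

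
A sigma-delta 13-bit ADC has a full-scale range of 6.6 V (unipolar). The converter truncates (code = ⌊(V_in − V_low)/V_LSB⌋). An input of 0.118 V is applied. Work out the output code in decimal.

code 146

Full-scale span = 6.6 V; LSB = 6.6/2^13 = 0.806 mV.
(0.118 − 0) / 0.000805664 = 146.463 LSBs.
So the output code is 146.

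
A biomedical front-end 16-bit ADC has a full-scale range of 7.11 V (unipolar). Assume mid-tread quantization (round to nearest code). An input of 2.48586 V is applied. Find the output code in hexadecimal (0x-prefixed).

Full-scale span = 7.11 V; LSB = 7.11/2^16 = 108.49 µV.
(2.48586 − 0) / 0.00010849 = 22913.266 LSBs.
Round → code 22913.
In hexadecimal (0x-prefixed): 0x5981.

code 0x5981 (decimal 22913)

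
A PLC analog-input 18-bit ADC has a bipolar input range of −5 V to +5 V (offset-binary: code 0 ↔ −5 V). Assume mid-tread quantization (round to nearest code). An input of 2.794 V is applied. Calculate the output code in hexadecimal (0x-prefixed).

code 0x31E1B (decimal 204315)

LSB = 10 V / 262144 = 38.15 µV.
(2.794 − (−5)) / 3.8147e-05 = 204315.034 LSBs.
Round → code 204315.
In hexadecimal (0x-prefixed): 0x31E1B.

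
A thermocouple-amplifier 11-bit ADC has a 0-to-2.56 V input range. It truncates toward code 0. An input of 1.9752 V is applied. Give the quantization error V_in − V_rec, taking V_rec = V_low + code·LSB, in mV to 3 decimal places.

One LSB is 2.56 V / 2048 = 1.250 mV.
Scaled input = 1580.1600 LSBs, so code = 1580.
V_rec = 0 + 1580·0.00125 = 1.975 V.
V_in − V_rec = 0.0002 V = 0.200 mV.

0.200 mV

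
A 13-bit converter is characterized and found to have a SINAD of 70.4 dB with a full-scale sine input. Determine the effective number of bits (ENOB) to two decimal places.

ENOB = (SINAD − 1.76) / 6.02 = (70.4 − 1.76)/6.02 = 11.402.

11.40 bits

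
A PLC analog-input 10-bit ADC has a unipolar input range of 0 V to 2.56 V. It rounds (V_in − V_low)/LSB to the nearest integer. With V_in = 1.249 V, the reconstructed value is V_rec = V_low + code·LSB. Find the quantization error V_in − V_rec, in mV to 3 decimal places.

-1.000 mV

LSB = 2.56/2^10 = 2.500 mV.
(1.249 − 0)/0.0025 = 499.6000; round gives code 500.
V_rec = 0 + 500·0.0025 = 1.25 V.
Difference: -0.001 V → -1.000 mV.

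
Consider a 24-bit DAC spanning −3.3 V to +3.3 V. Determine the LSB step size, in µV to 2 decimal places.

0.39 µV

Full-scale span = 6.6 V.
LSB = 6.6 / 2^24 = 6.6 / 16777216 = 3.93391e-07 V = 0.39 µV.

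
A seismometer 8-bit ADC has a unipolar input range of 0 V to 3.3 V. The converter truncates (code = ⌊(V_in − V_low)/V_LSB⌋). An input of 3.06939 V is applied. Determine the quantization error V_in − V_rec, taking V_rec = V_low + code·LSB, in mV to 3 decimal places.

1.421 mV

One LSB is 3.3 V / 256 = 12.891 mV.
(3.06939 − 0)/0.0128906 = 238.1103; ⌊·⌋ gives code 238.
Code 238 maps back to 0 + 238×0.0128906 V = 3.0679687 V.
V_in − V_rec = 0.00142125 V = 1.421 mV.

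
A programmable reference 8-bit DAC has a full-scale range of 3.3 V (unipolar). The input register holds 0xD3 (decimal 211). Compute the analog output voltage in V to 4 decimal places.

LSB = 3.3 V / 2^8 = 12.891 mV.
Code 0xD3 = 211 decimal.
V_out = 0 + 211 × 0.0128906 V = 2.71992 V.

2.7199 V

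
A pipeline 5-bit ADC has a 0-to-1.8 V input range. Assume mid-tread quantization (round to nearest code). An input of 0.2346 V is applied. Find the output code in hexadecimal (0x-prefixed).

code 0x4 (decimal 4)

LSB = 1.8 V / 32 = 56.250 mV.
(V_in − V_low)/LSB = (0.2346 − 0) / 0.05625 = 4.171.
Round → code 4.
In hexadecimal (0x-prefixed): 0x4.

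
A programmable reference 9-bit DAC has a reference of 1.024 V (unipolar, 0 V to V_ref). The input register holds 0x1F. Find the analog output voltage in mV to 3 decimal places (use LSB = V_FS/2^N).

62.000 mV

LSB = 1.024 V / 2^9 = 2.000 mV.
Code 0x1F = 31 decimal.
V_out = 0 + 31 × 0.002 V = 0.062 V.
= 62.000 mV.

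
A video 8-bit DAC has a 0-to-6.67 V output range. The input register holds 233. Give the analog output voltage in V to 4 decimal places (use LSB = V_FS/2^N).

6.0707 V

LSB = 6.67 V / 2^8 = 26.055 mV.
V_out = 0 + 233 × 0.0260547 V = 6.07074 V.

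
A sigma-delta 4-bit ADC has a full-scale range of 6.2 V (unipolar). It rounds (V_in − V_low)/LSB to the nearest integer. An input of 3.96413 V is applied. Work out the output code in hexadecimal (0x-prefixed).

With 16 levels over 6.2 V, one step is 387.500 mV.
Input sits at 10.230 steps above V_low.
So the output code is 10.
In hexadecimal (0x-prefixed): 0xA.

code 0xA (decimal 10)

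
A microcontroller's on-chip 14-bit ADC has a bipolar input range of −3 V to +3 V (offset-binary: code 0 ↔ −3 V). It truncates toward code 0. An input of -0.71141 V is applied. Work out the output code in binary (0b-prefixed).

Full-scale span = 6 V; LSB = 6/2^14 = 366.21 µV.
(V_in − V_low)/LSB = (-0.71141 − (−3)) / 0.000366211 = 6249.376.
⌊·⌋(6249.376) = 6249.
In binary (0b-prefixed): 0b1100001101001.

code 0b1100001101001 (decimal 6249)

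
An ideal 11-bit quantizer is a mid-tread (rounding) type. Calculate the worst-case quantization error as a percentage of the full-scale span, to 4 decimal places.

Rounding → worst-case error = ½ LSB = V_FS/2^12, so 100/4096 = 0.0244141 % of full scale.

0.0244 %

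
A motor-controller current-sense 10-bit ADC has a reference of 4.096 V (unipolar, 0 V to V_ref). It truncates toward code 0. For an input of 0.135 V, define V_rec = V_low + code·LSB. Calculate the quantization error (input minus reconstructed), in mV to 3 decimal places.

3.000 mV

LSB = 4.096/2^10 = 4.000 mV.
(0.135 − 0)/0.004 = 33.7500; ⌊·⌋ gives code 33.
Code 33 maps back to 0 + 33×0.004 V = 0.132 V.
Difference: 0.003 V → 3.000 mV.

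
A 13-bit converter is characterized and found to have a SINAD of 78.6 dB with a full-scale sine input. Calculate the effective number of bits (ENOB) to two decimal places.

ENOB = (SINAD − 1.76) / 6.02 = (78.6 − 1.76)/6.02 = 12.764.

12.76 bits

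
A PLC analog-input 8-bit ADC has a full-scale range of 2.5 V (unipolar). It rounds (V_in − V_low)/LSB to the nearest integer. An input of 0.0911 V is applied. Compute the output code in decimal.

Full-scale span = 2.5 V; LSB = 2.5/2^8 = 9.766 mV.
(V_in − V_low)/LSB = (0.0911 − 0) / 0.00976562 = 9.329.
Round → code 9.

code 9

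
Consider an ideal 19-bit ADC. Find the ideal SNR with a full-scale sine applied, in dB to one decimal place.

116.1 dB

SNR ≈ 6.02·N + 1.76 dB = 6.02·19 + 1.76 = 116.14 dB.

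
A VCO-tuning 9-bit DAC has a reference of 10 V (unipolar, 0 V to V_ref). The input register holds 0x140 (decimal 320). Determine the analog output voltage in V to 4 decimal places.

6.2500 V

LSB = 10 V / 2^9 = 19.531 mV.
Code 0x140 = 320 decimal.
V_out = 0 + 320 × 0.0195312 V = 6.25 V.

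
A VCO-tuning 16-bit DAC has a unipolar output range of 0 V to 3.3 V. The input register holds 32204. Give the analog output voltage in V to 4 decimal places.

1.6216 V

LSB = 3.3 V / 2^16 = 50.35 µV.
V_out = 0 + 32204 × 5.0354e-05 V = 1.6216 V.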